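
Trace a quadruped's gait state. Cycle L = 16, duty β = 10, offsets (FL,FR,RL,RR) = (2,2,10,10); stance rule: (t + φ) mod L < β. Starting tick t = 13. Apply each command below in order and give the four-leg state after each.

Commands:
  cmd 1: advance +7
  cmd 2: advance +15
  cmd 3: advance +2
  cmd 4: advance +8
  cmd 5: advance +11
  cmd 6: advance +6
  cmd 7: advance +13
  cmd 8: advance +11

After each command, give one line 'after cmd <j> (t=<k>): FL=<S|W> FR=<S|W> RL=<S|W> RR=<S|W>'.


after cmd 1 (t=20): FL=S FR=S RL=W RR=W
after cmd 2 (t=35): FL=S FR=S RL=W RR=W
after cmd 3 (t=37): FL=S FR=S RL=W RR=W
after cmd 4 (t=45): FL=W FR=W RL=S RR=S
after cmd 5 (t=56): FL=W FR=W RL=S RR=S
after cmd 6 (t=62): FL=S FR=S RL=S RR=S
after cmd 7 (t=75): FL=W FR=W RL=S RR=S
after cmd 8 (t=86): FL=S FR=S RL=S RR=S

start t=13: FL=W FR=W RL=S RR=S
cmd 1: advance +7 → t=20, phase=(6,6,14,14) → FL=S FR=S RL=W RR=W
cmd 2: advance +15 → t=35, phase=(5,5,13,13) → FL=S FR=S RL=W RR=W
cmd 3: advance +2 → t=37, phase=(7,7,15,15) → FL=S FR=S RL=W RR=W
cmd 4: advance +8 → t=45, phase=(15,15,7,7) → FL=W FR=W RL=S RR=S
cmd 5: advance +11 → t=56, phase=(10,10,2,2) → FL=W FR=W RL=S RR=S
cmd 6: advance +6 → t=62, phase=(0,0,8,8) → FL=S FR=S RL=S RR=S
cmd 7: advance +13 → t=75, phase=(13,13,5,5) → FL=W FR=W RL=S RR=S
cmd 8: advance +11 → t=86, phase=(8,8,0,0) → FL=S FR=S RL=S RR=S


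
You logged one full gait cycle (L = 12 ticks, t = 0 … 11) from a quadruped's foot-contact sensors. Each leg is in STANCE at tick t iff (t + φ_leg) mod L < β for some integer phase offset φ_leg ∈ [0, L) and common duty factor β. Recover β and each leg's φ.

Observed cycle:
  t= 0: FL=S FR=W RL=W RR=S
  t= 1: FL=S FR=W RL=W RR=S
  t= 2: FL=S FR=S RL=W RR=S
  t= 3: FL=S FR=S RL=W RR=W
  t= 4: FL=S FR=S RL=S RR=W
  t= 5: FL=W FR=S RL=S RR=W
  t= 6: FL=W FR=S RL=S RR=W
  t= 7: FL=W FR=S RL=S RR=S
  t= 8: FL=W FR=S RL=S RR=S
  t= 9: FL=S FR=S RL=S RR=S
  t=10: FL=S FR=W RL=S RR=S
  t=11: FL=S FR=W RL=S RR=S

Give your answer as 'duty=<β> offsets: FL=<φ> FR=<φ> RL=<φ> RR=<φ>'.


duty=8 offsets: FL=3 FR=10 RL=8 RR=5

duty β = stance ticks per leg = 8
FL: stance ticks = 8; W→S at t=9 → φ=3
FR: stance ticks = 8; W→S at t=2 → φ=10
RL: stance ticks = 8; W→S at t=4 → φ=8
RR: stance ticks = 8; W→S at t=7 → φ=5


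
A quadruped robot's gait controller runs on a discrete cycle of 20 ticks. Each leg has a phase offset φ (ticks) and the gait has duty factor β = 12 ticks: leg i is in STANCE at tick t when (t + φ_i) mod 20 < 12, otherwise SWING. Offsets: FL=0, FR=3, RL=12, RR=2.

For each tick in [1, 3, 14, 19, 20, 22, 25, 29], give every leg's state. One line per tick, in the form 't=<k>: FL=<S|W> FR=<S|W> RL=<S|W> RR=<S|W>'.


t=1: phase=(1,4,13,3) vs β=12 → FL=S FR=S RL=W RR=S
t=3: phase=(3,6,15,5) vs β=12 → FL=S FR=S RL=W RR=S
t=14: phase=(14,17,6,16) vs β=12 → FL=W FR=W RL=S RR=W
t=19: phase=(19,2,11,1) vs β=12 → FL=W FR=S RL=S RR=S
t=20: phase=(0,3,12,2) vs β=12 → FL=S FR=S RL=W RR=S
t=22: phase=(2,5,14,4) vs β=12 → FL=S FR=S RL=W RR=S
t=25: phase=(5,8,17,7) vs β=12 → FL=S FR=S RL=W RR=S
t=29: phase=(9,12,1,11) vs β=12 → FL=S FR=W RL=S RR=S

t=1: FL=S FR=S RL=W RR=S
t=3: FL=S FR=S RL=W RR=S
t=14: FL=W FR=W RL=S RR=W
t=19: FL=W FR=S RL=S RR=S
t=20: FL=S FR=S RL=W RR=S
t=22: FL=S FR=S RL=W RR=S
t=25: FL=S FR=S RL=W RR=S
t=29: FL=S FR=W RL=S RR=S


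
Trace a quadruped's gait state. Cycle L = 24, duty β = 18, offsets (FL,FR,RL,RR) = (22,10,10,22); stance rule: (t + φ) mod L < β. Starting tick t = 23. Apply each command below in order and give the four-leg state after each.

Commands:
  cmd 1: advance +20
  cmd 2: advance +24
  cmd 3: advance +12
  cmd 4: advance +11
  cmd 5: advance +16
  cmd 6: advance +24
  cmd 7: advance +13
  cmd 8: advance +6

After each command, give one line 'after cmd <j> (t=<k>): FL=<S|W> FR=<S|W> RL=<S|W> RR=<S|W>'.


after cmd 1 (t=43): FL=S FR=S RL=S RR=S
after cmd 2 (t=67): FL=S FR=S RL=S RR=S
after cmd 3 (t=79): FL=S FR=S RL=S RR=S
after cmd 4 (t=90): FL=S FR=S RL=S RR=S
after cmd 5 (t=106): FL=S FR=W RL=W RR=S
after cmd 6 (t=130): FL=S FR=W RL=W RR=S
after cmd 7 (t=143): FL=W FR=S RL=S RR=W
after cmd 8 (t=149): FL=S FR=S RL=S RR=S

start t=23: FL=W FR=S RL=S RR=W
cmd 1: advance +20 → t=43, phase=(17,5,5,17) → FL=S FR=S RL=S RR=S
cmd 2: advance +24 → t=67, phase=(17,5,5,17) → FL=S FR=S RL=S RR=S
cmd 3: advance +12 → t=79, phase=(5,17,17,5) → FL=S FR=S RL=S RR=S
cmd 4: advance +11 → t=90, phase=(16,4,4,16) → FL=S FR=S RL=S RR=S
cmd 5: advance +16 → t=106, phase=(8,20,20,8) → FL=S FR=W RL=W RR=S
cmd 6: advance +24 → t=130, phase=(8,20,20,8) → FL=S FR=W RL=W RR=S
cmd 7: advance +13 → t=143, phase=(21,9,9,21) → FL=W FR=S RL=S RR=W
cmd 8: advance +6 → t=149, phase=(3,15,15,3) → FL=S FR=S RL=S RR=S


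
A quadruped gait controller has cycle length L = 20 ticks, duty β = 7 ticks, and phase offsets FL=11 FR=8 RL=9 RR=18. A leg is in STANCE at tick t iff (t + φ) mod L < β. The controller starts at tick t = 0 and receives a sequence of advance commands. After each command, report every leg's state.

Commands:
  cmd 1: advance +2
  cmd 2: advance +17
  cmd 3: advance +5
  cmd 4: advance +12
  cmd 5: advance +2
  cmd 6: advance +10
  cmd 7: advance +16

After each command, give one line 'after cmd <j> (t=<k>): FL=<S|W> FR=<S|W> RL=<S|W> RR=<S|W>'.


after cmd 1 (t=2): FL=W FR=W RL=W RR=S
after cmd 2 (t=19): FL=W FR=W RL=W RR=W
after cmd 3 (t=24): FL=W FR=W RL=W RR=S
after cmd 4 (t=36): FL=W FR=S RL=S RR=W
after cmd 5 (t=38): FL=W FR=S RL=W RR=W
after cmd 6 (t=48): FL=W FR=W RL=W RR=S
after cmd 7 (t=64): FL=W FR=W RL=W RR=S

start t=0: FL=W FR=W RL=W RR=W
cmd 1: advance +2 → t=2, phase=(13,10,11,0) → FL=W FR=W RL=W RR=S
cmd 2: advance +17 → t=19, phase=(10,7,8,17) → FL=W FR=W RL=W RR=W
cmd 3: advance +5 → t=24, phase=(15,12,13,2) → FL=W FR=W RL=W RR=S
cmd 4: advance +12 → t=36, phase=(7,4,5,14) → FL=W FR=S RL=S RR=W
cmd 5: advance +2 → t=38, phase=(9,6,7,16) → FL=W FR=S RL=W RR=W
cmd 6: advance +10 → t=48, phase=(19,16,17,6) → FL=W FR=W RL=W RR=S
cmd 7: advance +16 → t=64, phase=(15,12,13,2) → FL=W FR=W RL=W RR=S


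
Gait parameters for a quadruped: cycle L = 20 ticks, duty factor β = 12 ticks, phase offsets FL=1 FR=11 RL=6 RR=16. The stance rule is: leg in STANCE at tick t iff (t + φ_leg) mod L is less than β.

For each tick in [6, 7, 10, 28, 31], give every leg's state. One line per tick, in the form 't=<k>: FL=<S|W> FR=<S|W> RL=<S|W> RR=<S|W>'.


t=6: phase=(7,17,12,2) vs β=12 → FL=S FR=W RL=W RR=S
t=7: phase=(8,18,13,3) vs β=12 → FL=S FR=W RL=W RR=S
t=10: phase=(11,1,16,6) vs β=12 → FL=S FR=S RL=W RR=S
t=28: phase=(9,19,14,4) vs β=12 → FL=S FR=W RL=W RR=S
t=31: phase=(12,2,17,7) vs β=12 → FL=W FR=S RL=W RR=S

t=6: FL=S FR=W RL=W RR=S
t=7: FL=S FR=W RL=W RR=S
t=10: FL=S FR=S RL=W RR=S
t=28: FL=S FR=W RL=W RR=S
t=31: FL=W FR=S RL=W RR=S


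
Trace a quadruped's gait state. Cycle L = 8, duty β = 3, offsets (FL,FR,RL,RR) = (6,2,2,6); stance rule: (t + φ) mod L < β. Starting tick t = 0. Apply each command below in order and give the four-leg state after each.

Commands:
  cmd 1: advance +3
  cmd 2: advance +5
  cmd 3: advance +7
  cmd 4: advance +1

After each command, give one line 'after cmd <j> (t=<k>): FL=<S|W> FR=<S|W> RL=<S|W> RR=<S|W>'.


after cmd 1 (t=3): FL=S FR=W RL=W RR=S
after cmd 2 (t=8): FL=W FR=S RL=S RR=W
after cmd 3 (t=15): FL=W FR=S RL=S RR=W
after cmd 4 (t=16): FL=W FR=S RL=S RR=W

start t=0: FL=W FR=S RL=S RR=W
cmd 1: advance +3 → t=3, phase=(1,5,5,1) → FL=S FR=W RL=W RR=S
cmd 2: advance +5 → t=8, phase=(6,2,2,6) → FL=W FR=S RL=S RR=W
cmd 3: advance +7 → t=15, phase=(5,1,1,5) → FL=W FR=S RL=S RR=W
cmd 4: advance +1 → t=16, phase=(6,2,2,6) → FL=W FR=S RL=S RR=W


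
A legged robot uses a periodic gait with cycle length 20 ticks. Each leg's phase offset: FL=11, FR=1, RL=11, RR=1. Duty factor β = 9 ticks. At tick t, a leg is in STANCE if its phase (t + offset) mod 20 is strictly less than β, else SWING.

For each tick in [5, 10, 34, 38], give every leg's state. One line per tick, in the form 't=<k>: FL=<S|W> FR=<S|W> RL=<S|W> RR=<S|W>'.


t=5: phase=(16,6,16,6) vs β=9 → FL=W FR=S RL=W RR=S
t=10: phase=(1,11,1,11) vs β=9 → FL=S FR=W RL=S RR=W
t=34: phase=(5,15,5,15) vs β=9 → FL=S FR=W RL=S RR=W
t=38: phase=(9,19,9,19) vs β=9 → FL=W FR=W RL=W RR=W

t=5: FL=W FR=S RL=W RR=S
t=10: FL=S FR=W RL=S RR=W
t=34: FL=S FR=W RL=S RR=W
t=38: FL=W FR=W RL=W RR=W


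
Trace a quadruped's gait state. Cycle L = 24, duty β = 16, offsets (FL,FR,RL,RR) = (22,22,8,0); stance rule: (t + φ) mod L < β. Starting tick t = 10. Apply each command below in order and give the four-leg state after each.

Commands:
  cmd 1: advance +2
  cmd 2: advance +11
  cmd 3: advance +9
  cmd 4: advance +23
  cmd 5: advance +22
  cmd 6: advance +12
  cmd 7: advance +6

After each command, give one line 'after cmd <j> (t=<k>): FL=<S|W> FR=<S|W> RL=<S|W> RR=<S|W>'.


start t=10: FL=S FR=S RL=W RR=S
cmd 1: advance +2 → t=12, phase=(10,10,20,12) → FL=S FR=S RL=W RR=S
cmd 2: advance +11 → t=23, phase=(21,21,7,23) → FL=W FR=W RL=S RR=W
cmd 3: advance +9 → t=32, phase=(6,6,16,8) → FL=S FR=S RL=W RR=S
cmd 4: advance +23 → t=55, phase=(5,5,15,7) → FL=S FR=S RL=S RR=S
cmd 5: advance +22 → t=77, phase=(3,3,13,5) → FL=S FR=S RL=S RR=S
cmd 6: advance +12 → t=89, phase=(15,15,1,17) → FL=S FR=S RL=S RR=W
cmd 7: advance +6 → t=95, phase=(21,21,7,23) → FL=W FR=W RL=S RR=W

after cmd 1 (t=12): FL=S FR=S RL=W RR=S
after cmd 2 (t=23): FL=W FR=W RL=S RR=W
after cmd 3 (t=32): FL=S FR=S RL=W RR=S
after cmd 4 (t=55): FL=S FR=S RL=S RR=S
after cmd 5 (t=77): FL=S FR=S RL=S RR=S
after cmd 6 (t=89): FL=S FR=S RL=S RR=W
after cmd 7 (t=95): FL=W FR=W RL=S RR=W


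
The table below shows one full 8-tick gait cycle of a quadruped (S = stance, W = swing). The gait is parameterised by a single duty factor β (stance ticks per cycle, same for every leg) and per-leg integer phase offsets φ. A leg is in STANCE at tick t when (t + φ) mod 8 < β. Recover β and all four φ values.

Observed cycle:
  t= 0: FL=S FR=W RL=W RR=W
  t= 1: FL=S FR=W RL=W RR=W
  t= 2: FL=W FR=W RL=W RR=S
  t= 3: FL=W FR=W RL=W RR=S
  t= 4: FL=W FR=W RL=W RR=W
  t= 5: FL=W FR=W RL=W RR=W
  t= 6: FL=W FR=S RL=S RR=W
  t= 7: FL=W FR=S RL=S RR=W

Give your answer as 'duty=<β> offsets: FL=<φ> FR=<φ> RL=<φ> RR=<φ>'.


duty=2 offsets: FL=0 FR=2 RL=2 RR=6

duty β = stance ticks per leg = 2
FL: stance ticks = 2; W→S at t=0 → φ=0
FR: stance ticks = 2; W→S at t=6 → φ=2
RL: stance ticks = 2; W→S at t=6 → φ=2
RR: stance ticks = 2; W→S at t=2 → φ=6


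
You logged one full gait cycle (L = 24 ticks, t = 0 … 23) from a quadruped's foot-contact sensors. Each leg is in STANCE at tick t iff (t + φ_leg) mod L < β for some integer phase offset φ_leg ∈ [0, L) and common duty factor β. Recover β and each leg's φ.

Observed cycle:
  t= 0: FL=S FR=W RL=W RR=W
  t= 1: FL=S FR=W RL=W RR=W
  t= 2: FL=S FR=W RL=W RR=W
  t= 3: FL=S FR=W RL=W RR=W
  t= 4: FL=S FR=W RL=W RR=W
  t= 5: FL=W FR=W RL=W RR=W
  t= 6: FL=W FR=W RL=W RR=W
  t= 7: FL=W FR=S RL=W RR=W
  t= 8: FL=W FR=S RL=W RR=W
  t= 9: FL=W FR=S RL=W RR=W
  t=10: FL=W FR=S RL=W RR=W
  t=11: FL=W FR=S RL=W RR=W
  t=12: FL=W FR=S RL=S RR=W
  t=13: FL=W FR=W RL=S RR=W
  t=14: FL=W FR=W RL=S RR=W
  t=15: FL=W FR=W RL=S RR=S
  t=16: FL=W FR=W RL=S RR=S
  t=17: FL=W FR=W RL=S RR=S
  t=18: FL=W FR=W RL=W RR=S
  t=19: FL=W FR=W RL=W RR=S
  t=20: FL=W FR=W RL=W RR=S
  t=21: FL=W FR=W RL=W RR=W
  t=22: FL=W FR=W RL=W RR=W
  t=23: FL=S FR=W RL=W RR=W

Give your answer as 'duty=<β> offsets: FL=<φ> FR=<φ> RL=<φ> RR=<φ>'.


duty β = stance ticks per leg = 6
FL: stance ticks = 6; W→S at t=23 → φ=1
FR: stance ticks = 6; W→S at t=7 → φ=17
RL: stance ticks = 6; W→S at t=12 → φ=12
RR: stance ticks = 6; W→S at t=15 → φ=9

duty=6 offsets: FL=1 FR=17 RL=12 RR=9


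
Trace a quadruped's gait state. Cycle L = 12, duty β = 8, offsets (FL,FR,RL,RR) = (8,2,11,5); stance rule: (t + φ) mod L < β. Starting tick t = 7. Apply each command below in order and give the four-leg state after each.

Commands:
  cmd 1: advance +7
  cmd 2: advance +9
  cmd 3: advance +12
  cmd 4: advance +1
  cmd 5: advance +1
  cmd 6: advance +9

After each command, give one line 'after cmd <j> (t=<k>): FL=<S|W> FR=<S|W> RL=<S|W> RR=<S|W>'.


after cmd 1 (t=14): FL=W FR=S RL=S RR=S
after cmd 2 (t=23): FL=S FR=S RL=W RR=S
after cmd 3 (t=35): FL=S FR=S RL=W RR=S
after cmd 4 (t=36): FL=W FR=S RL=W RR=S
after cmd 5 (t=37): FL=W FR=S RL=S RR=S
after cmd 6 (t=46): FL=S FR=S RL=W RR=S

start t=7: FL=S FR=W RL=S RR=S
cmd 1: advance +7 → t=14, phase=(10,4,1,7) → FL=W FR=S RL=S RR=S
cmd 2: advance +9 → t=23, phase=(7,1,10,4) → FL=S FR=S RL=W RR=S
cmd 3: advance +12 → t=35, phase=(7,1,10,4) → FL=S FR=S RL=W RR=S
cmd 4: advance +1 → t=36, phase=(8,2,11,5) → FL=W FR=S RL=W RR=S
cmd 5: advance +1 → t=37, phase=(9,3,0,6) → FL=W FR=S RL=S RR=S
cmd 6: advance +9 → t=46, phase=(6,0,9,3) → FL=S FR=S RL=W RR=S


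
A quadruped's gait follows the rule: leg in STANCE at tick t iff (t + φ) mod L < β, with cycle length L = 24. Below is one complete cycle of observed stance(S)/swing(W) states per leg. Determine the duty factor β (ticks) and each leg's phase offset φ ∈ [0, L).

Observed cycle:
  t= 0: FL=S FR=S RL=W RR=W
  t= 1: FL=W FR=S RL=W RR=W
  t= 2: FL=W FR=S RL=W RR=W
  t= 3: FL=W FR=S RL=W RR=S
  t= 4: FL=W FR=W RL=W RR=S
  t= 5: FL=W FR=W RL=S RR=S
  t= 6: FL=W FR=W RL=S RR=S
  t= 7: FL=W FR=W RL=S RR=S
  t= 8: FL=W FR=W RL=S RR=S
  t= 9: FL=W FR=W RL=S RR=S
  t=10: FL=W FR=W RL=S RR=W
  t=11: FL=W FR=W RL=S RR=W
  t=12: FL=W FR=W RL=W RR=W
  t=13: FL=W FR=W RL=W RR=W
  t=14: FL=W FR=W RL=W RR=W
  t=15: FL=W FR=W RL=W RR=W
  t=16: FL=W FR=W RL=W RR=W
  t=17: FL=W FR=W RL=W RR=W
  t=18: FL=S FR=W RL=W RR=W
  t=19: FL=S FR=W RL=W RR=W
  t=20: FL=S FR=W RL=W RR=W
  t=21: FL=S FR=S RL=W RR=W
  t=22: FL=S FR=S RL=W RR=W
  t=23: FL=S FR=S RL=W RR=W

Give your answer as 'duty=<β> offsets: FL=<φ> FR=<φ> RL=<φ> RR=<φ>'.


duty β = stance ticks per leg = 7
FL: stance ticks = 7; W→S at t=18 → φ=6
FR: stance ticks = 7; W→S at t=21 → φ=3
RL: stance ticks = 7; W→S at t=5 → φ=19
RR: stance ticks = 7; W→S at t=3 → φ=21

duty=7 offsets: FL=6 FR=3 RL=19 RR=21


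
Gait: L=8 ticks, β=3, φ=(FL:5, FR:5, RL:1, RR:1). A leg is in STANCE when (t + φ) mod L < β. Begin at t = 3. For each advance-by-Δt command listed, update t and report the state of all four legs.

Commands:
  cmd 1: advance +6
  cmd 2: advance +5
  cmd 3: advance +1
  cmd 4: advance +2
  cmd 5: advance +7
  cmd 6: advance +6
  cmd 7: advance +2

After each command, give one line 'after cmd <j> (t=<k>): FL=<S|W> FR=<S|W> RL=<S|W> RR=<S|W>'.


after cmd 1 (t=9): FL=W FR=W RL=S RR=S
after cmd 2 (t=14): FL=W FR=W RL=W RR=W
after cmd 3 (t=15): FL=W FR=W RL=S RR=S
after cmd 4 (t=17): FL=W FR=W RL=S RR=S
after cmd 5 (t=24): FL=W FR=W RL=S RR=S
after cmd 6 (t=30): FL=W FR=W RL=W RR=W
after cmd 7 (t=32): FL=W FR=W RL=S RR=S

start t=3: FL=S FR=S RL=W RR=W
cmd 1: advance +6 → t=9, phase=(6,6,2,2) → FL=W FR=W RL=S RR=S
cmd 2: advance +5 → t=14, phase=(3,3,7,7) → FL=W FR=W RL=W RR=W
cmd 3: advance +1 → t=15, phase=(4,4,0,0) → FL=W FR=W RL=S RR=S
cmd 4: advance +2 → t=17, phase=(6,6,2,2) → FL=W FR=W RL=S RR=S
cmd 5: advance +7 → t=24, phase=(5,5,1,1) → FL=W FR=W RL=S RR=S
cmd 6: advance +6 → t=30, phase=(3,3,7,7) → FL=W FR=W RL=W RR=W
cmd 7: advance +2 → t=32, phase=(5,5,1,1) → FL=W FR=W RL=S RR=S


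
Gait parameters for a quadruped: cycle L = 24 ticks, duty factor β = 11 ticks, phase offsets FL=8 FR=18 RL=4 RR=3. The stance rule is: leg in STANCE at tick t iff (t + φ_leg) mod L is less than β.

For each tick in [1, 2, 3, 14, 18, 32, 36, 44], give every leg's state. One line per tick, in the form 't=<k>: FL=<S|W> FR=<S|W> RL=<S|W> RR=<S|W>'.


t=1: FL=S FR=W RL=S RR=S
t=2: FL=S FR=W RL=S RR=S
t=3: FL=W FR=W RL=S RR=S
t=14: FL=W FR=S RL=W RR=W
t=18: FL=S FR=W RL=W RR=W
t=32: FL=W FR=S RL=W RR=W
t=36: FL=W FR=S RL=W RR=W
t=44: FL=S FR=W RL=S RR=W

t=1: phase=(9,19,5,4) vs β=11 → FL=S FR=W RL=S RR=S
t=2: phase=(10,20,6,5) vs β=11 → FL=S FR=W RL=S RR=S
t=3: phase=(11,21,7,6) vs β=11 → FL=W FR=W RL=S RR=S
t=14: phase=(22,8,18,17) vs β=11 → FL=W FR=S RL=W RR=W
t=18: phase=(2,12,22,21) vs β=11 → FL=S FR=W RL=W RR=W
t=32: phase=(16,2,12,11) vs β=11 → FL=W FR=S RL=W RR=W
t=36: phase=(20,6,16,15) vs β=11 → FL=W FR=S RL=W RR=W
t=44: phase=(4,14,0,23) vs β=11 → FL=S FR=W RL=S RR=W


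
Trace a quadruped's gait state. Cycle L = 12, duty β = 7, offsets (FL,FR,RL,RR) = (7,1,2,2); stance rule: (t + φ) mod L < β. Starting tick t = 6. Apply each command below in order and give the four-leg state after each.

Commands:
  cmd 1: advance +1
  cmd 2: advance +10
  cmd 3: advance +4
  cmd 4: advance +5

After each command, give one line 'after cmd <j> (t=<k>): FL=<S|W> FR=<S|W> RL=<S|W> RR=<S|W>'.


after cmd 1 (t=7): FL=S FR=W RL=W RR=W
after cmd 2 (t=17): FL=S FR=S RL=W RR=W
after cmd 3 (t=21): FL=S FR=W RL=W RR=W
after cmd 4 (t=26): FL=W FR=S RL=S RR=S

start t=6: FL=S FR=W RL=W RR=W
cmd 1: advance +1 → t=7, phase=(2,8,9,9) → FL=S FR=W RL=W RR=W
cmd 2: advance +10 → t=17, phase=(0,6,7,7) → FL=S FR=S RL=W RR=W
cmd 3: advance +4 → t=21, phase=(4,10,11,11) → FL=S FR=W RL=W RR=W
cmd 4: advance +5 → t=26, phase=(9,3,4,4) → FL=W FR=S RL=S RR=S


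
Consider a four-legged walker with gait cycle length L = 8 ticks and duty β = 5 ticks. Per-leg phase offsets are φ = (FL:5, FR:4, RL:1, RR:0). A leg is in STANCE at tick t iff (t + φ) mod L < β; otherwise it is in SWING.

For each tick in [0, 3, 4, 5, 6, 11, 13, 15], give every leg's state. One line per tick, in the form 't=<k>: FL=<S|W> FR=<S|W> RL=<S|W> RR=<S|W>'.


t=0: FL=W FR=S RL=S RR=S
t=3: FL=S FR=W RL=S RR=S
t=4: FL=S FR=S RL=W RR=S
t=5: FL=S FR=S RL=W RR=W
t=6: FL=S FR=S RL=W RR=W
t=11: FL=S FR=W RL=S RR=S
t=13: FL=S FR=S RL=W RR=W
t=15: FL=S FR=S RL=S RR=W

t=0: phase=(5,4,1,0) vs β=5 → FL=W FR=S RL=S RR=S
t=3: phase=(0,7,4,3) vs β=5 → FL=S FR=W RL=S RR=S
t=4: phase=(1,0,5,4) vs β=5 → FL=S FR=S RL=W RR=S
t=5: phase=(2,1,6,5) vs β=5 → FL=S FR=S RL=W RR=W
t=6: phase=(3,2,7,6) vs β=5 → FL=S FR=S RL=W RR=W
t=11: phase=(0,7,4,3) vs β=5 → FL=S FR=W RL=S RR=S
t=13: phase=(2,1,6,5) vs β=5 → FL=S FR=S RL=W RR=W
t=15: phase=(4,3,0,7) vs β=5 → FL=S FR=S RL=S RR=W


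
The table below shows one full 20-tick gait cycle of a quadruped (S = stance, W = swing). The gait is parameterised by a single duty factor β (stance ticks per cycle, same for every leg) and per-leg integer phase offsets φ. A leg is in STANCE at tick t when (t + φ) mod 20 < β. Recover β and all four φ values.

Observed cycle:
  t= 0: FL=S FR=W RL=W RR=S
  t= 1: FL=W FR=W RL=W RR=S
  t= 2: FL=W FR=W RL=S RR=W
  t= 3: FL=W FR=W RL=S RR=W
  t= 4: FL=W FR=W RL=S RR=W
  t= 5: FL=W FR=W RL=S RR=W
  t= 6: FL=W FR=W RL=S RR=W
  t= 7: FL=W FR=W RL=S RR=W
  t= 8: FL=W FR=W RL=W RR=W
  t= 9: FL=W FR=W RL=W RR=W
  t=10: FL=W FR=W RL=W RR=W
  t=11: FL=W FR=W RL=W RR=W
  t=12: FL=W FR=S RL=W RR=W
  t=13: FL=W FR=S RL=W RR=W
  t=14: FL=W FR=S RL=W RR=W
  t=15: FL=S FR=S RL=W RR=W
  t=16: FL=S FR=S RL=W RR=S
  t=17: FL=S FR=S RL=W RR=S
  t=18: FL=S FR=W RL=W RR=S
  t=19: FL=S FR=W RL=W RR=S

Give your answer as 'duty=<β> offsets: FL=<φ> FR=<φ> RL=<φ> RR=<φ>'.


duty β = stance ticks per leg = 6
FL: stance ticks = 6; W→S at t=15 → φ=5
FR: stance ticks = 6; W→S at t=12 → φ=8
RL: stance ticks = 6; W→S at t=2 → φ=18
RR: stance ticks = 6; W→S at t=16 → φ=4

duty=6 offsets: FL=5 FR=8 RL=18 RR=4


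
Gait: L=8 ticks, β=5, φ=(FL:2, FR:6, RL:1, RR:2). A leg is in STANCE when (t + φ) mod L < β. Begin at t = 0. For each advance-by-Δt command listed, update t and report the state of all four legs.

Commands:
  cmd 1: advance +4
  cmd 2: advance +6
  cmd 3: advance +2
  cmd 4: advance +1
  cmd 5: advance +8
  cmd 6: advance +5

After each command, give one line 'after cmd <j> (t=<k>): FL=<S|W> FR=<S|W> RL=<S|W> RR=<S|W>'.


start t=0: FL=S FR=W RL=S RR=S
cmd 1: advance +4 → t=4, phase=(6,2,5,6) → FL=W FR=S RL=W RR=W
cmd 2: advance +6 → t=10, phase=(4,0,3,4) → FL=S FR=S RL=S RR=S
cmd 3: advance +2 → t=12, phase=(6,2,5,6) → FL=W FR=S RL=W RR=W
cmd 4: advance +1 → t=13, phase=(7,3,6,7) → FL=W FR=S RL=W RR=W
cmd 5: advance +8 → t=21, phase=(7,3,6,7) → FL=W FR=S RL=W RR=W
cmd 6: advance +5 → t=26, phase=(4,0,3,4) → FL=S FR=S RL=S RR=S

after cmd 1 (t=4): FL=W FR=S RL=W RR=W
after cmd 2 (t=10): FL=S FR=S RL=S RR=S
after cmd 3 (t=12): FL=W FR=S RL=W RR=W
after cmd 4 (t=13): FL=W FR=S RL=W RR=W
after cmd 5 (t=21): FL=W FR=S RL=W RR=W
after cmd 6 (t=26): FL=S FR=S RL=S RR=S


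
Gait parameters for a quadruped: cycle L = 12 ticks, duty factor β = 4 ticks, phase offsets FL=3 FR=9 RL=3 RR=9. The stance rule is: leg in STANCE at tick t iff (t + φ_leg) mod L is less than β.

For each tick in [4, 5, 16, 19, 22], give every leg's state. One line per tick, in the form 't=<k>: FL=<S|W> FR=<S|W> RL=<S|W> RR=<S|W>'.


t=4: phase=(7,1,7,1) vs β=4 → FL=W FR=S RL=W RR=S
t=5: phase=(8,2,8,2) vs β=4 → FL=W FR=S RL=W RR=S
t=16: phase=(7,1,7,1) vs β=4 → FL=W FR=S RL=W RR=S
t=19: phase=(10,4,10,4) vs β=4 → FL=W FR=W RL=W RR=W
t=22: phase=(1,7,1,7) vs β=4 → FL=S FR=W RL=S RR=W

t=4: FL=W FR=S RL=W RR=S
t=5: FL=W FR=S RL=W RR=S
t=16: FL=W FR=S RL=W RR=S
t=19: FL=W FR=W RL=W RR=W
t=22: FL=S FR=W RL=S RR=W


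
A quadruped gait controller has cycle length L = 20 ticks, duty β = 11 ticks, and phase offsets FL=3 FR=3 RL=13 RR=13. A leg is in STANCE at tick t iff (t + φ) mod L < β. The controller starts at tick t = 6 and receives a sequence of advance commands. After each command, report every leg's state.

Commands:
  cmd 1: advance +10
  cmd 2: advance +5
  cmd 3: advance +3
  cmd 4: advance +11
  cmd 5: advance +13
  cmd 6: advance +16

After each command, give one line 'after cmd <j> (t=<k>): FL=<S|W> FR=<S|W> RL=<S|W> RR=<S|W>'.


start t=6: FL=S FR=S RL=W RR=W
cmd 1: advance +10 → t=16, phase=(19,19,9,9) → FL=W FR=W RL=S RR=S
cmd 2: advance +5 → t=21, phase=(4,4,14,14) → FL=S FR=S RL=W RR=W
cmd 3: advance +3 → t=24, phase=(7,7,17,17) → FL=S FR=S RL=W RR=W
cmd 4: advance +11 → t=35, phase=(18,18,8,8) → FL=W FR=W RL=S RR=S
cmd 5: advance +13 → t=48, phase=(11,11,1,1) → FL=W FR=W RL=S RR=S
cmd 6: advance +16 → t=64, phase=(7,7,17,17) → FL=S FR=S RL=W RR=W

after cmd 1 (t=16): FL=W FR=W RL=S RR=S
after cmd 2 (t=21): FL=S FR=S RL=W RR=W
after cmd 3 (t=24): FL=S FR=S RL=W RR=W
after cmd 4 (t=35): FL=W FR=W RL=S RR=S
after cmd 5 (t=48): FL=W FR=W RL=S RR=S
after cmd 6 (t=64): FL=S FR=S RL=W RR=W


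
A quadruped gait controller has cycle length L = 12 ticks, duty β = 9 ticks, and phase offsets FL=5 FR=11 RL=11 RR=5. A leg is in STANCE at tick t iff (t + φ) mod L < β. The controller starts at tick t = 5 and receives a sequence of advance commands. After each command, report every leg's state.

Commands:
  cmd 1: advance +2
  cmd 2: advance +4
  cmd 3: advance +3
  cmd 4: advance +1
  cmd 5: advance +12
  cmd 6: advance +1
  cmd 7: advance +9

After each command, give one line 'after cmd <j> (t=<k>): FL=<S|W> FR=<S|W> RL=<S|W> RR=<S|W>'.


start t=5: FL=W FR=S RL=S RR=W
cmd 1: advance +2 → t=7, phase=(0,6,6,0) → FL=S FR=S RL=S RR=S
cmd 2: advance +4 → t=11, phase=(4,10,10,4) → FL=S FR=W RL=W RR=S
cmd 3: advance +3 → t=14, phase=(7,1,1,7) → FL=S FR=S RL=S RR=S
cmd 4: advance +1 → t=15, phase=(8,2,2,8) → FL=S FR=S RL=S RR=S
cmd 5: advance +12 → t=27, phase=(8,2,2,8) → FL=S FR=S RL=S RR=S
cmd 6: advance +1 → t=28, phase=(9,3,3,9) → FL=W FR=S RL=S RR=W
cmd 7: advance +9 → t=37, phase=(6,0,0,6) → FL=S FR=S RL=S RR=S

after cmd 1 (t=7): FL=S FR=S RL=S RR=S
after cmd 2 (t=11): FL=S FR=W RL=W RR=S
after cmd 3 (t=14): FL=S FR=S RL=S RR=S
after cmd 4 (t=15): FL=S FR=S RL=S RR=S
after cmd 5 (t=27): FL=S FR=S RL=S RR=S
after cmd 6 (t=28): FL=W FR=S RL=S RR=W
after cmd 7 (t=37): FL=S FR=S RL=S RR=S


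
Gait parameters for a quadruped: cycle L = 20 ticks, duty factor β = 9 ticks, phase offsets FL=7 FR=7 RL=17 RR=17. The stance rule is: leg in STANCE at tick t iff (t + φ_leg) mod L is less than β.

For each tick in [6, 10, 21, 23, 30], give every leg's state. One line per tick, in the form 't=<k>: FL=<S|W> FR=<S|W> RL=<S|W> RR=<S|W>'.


t=6: phase=(13,13,3,3) vs β=9 → FL=W FR=W RL=S RR=S
t=10: phase=(17,17,7,7) vs β=9 → FL=W FR=W RL=S RR=S
t=21: phase=(8,8,18,18) vs β=9 → FL=S FR=S RL=W RR=W
t=23: phase=(10,10,0,0) vs β=9 → FL=W FR=W RL=S RR=S
t=30: phase=(17,17,7,7) vs β=9 → FL=W FR=W RL=S RR=S

t=6: FL=W FR=W RL=S RR=S
t=10: FL=W FR=W RL=S RR=S
t=21: FL=S FR=S RL=W RR=W
t=23: FL=W FR=W RL=S RR=S
t=30: FL=W FR=W RL=S RR=S


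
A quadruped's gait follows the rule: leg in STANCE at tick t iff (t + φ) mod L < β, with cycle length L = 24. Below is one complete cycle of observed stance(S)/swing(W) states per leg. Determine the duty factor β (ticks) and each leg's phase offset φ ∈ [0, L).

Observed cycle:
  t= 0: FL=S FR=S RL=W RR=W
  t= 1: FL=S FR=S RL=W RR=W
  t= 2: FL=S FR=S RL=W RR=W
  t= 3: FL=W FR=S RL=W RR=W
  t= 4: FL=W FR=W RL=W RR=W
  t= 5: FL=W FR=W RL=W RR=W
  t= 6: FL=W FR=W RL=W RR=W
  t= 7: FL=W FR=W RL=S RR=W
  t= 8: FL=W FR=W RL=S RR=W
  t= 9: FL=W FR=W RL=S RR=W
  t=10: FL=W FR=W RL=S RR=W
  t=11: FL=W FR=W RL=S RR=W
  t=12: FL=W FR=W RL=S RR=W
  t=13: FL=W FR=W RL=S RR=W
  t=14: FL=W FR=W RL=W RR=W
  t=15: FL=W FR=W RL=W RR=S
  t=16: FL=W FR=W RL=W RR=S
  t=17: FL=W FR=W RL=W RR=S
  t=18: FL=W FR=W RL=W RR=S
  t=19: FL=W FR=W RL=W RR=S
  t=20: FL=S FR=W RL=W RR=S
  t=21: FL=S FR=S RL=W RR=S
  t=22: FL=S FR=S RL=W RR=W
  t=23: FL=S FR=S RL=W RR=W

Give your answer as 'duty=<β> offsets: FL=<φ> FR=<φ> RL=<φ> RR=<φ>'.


duty β = stance ticks per leg = 7
FL: stance ticks = 7; W→S at t=20 → φ=4
FR: stance ticks = 7; W→S at t=21 → φ=3
RL: stance ticks = 7; W→S at t=7 → φ=17
RR: stance ticks = 7; W→S at t=15 → φ=9

duty=7 offsets: FL=4 FR=3 RL=17 RR=9


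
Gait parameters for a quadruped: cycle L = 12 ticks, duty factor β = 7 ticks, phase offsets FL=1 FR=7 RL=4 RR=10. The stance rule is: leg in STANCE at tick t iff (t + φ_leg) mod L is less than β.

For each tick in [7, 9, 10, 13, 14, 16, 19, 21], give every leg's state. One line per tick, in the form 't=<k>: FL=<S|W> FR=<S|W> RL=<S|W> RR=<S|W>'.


t=7: phase=(8,2,11,5) vs β=7 → FL=W FR=S RL=W RR=S
t=9: phase=(10,4,1,7) vs β=7 → FL=W FR=S RL=S RR=W
t=10: phase=(11,5,2,8) vs β=7 → FL=W FR=S RL=S RR=W
t=13: phase=(2,8,5,11) vs β=7 → FL=S FR=W RL=S RR=W
t=14: phase=(3,9,6,0) vs β=7 → FL=S FR=W RL=S RR=S
t=16: phase=(5,11,8,2) vs β=7 → FL=S FR=W RL=W RR=S
t=19: phase=(8,2,11,5) vs β=7 → FL=W FR=S RL=W RR=S
t=21: phase=(10,4,1,7) vs β=7 → FL=W FR=S RL=S RR=W

t=7: FL=W FR=S RL=W RR=S
t=9: FL=W FR=S RL=S RR=W
t=10: FL=W FR=S RL=S RR=W
t=13: FL=S FR=W RL=S RR=W
t=14: FL=S FR=W RL=S RR=S
t=16: FL=S FR=W RL=W RR=S
t=19: FL=W FR=S RL=W RR=S
t=21: FL=W FR=S RL=S RR=W


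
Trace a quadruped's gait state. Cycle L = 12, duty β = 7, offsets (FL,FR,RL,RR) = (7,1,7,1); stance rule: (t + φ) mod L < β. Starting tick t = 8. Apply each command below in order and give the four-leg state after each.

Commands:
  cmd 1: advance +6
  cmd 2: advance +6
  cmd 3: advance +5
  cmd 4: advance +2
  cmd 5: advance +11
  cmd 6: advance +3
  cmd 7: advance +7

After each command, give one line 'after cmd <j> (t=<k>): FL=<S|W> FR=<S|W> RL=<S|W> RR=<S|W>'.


after cmd 1 (t=14): FL=W FR=S RL=W RR=S
after cmd 2 (t=20): FL=S FR=W RL=S RR=W
after cmd 3 (t=25): FL=W FR=S RL=W RR=S
after cmd 4 (t=27): FL=W FR=S RL=W RR=S
after cmd 5 (t=38): FL=W FR=S RL=W RR=S
after cmd 6 (t=41): FL=S FR=S RL=S RR=S
after cmd 7 (t=48): FL=W FR=S RL=W RR=S

start t=8: FL=S FR=W RL=S RR=W
cmd 1: advance +6 → t=14, phase=(9,3,9,3) → FL=W FR=S RL=W RR=S
cmd 2: advance +6 → t=20, phase=(3,9,3,9) → FL=S FR=W RL=S RR=W
cmd 3: advance +5 → t=25, phase=(8,2,8,2) → FL=W FR=S RL=W RR=S
cmd 4: advance +2 → t=27, phase=(10,4,10,4) → FL=W FR=S RL=W RR=S
cmd 5: advance +11 → t=38, phase=(9,3,9,3) → FL=W FR=S RL=W RR=S
cmd 6: advance +3 → t=41, phase=(0,6,0,6) → FL=S FR=S RL=S RR=S
cmd 7: advance +7 → t=48, phase=(7,1,7,1) → FL=W FR=S RL=W RR=S


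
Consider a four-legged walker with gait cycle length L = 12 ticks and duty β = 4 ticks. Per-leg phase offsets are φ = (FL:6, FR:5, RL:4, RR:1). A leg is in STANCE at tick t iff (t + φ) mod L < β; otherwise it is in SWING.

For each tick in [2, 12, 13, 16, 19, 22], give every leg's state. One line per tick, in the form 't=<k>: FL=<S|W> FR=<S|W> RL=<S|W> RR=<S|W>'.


t=2: FL=W FR=W RL=W RR=S
t=12: FL=W FR=W RL=W RR=S
t=13: FL=W FR=W RL=W RR=S
t=16: FL=W FR=W RL=W RR=W
t=19: FL=S FR=S RL=W RR=W
t=22: FL=W FR=S RL=S RR=W

t=2: phase=(8,7,6,3) vs β=4 → FL=W FR=W RL=W RR=S
t=12: phase=(6,5,4,1) vs β=4 → FL=W FR=W RL=W RR=S
t=13: phase=(7,6,5,2) vs β=4 → FL=W FR=W RL=W RR=S
t=16: phase=(10,9,8,5) vs β=4 → FL=W FR=W RL=W RR=W
t=19: phase=(1,0,11,8) vs β=4 → FL=S FR=S RL=W RR=W
t=22: phase=(4,3,2,11) vs β=4 → FL=W FR=S RL=S RR=W


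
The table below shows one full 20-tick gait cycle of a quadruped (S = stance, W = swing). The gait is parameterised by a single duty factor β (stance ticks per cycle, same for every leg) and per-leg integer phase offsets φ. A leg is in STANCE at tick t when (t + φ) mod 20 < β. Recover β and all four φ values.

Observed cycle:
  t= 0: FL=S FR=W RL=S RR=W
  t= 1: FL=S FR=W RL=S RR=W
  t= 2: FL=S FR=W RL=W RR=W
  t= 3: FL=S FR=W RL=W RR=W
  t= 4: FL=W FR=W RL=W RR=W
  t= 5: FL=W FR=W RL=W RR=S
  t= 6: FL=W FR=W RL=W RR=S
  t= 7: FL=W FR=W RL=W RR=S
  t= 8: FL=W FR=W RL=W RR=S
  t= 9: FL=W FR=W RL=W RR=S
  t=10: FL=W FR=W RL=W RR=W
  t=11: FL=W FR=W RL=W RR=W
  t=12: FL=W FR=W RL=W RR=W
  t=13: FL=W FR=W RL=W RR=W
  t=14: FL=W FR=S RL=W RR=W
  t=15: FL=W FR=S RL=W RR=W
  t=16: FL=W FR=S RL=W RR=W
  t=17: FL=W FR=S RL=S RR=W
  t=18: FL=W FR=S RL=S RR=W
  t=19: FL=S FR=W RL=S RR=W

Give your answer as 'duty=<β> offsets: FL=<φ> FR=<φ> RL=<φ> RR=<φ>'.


duty β = stance ticks per leg = 5
FL: stance ticks = 5; W→S at t=19 → φ=1
FR: stance ticks = 5; W→S at t=14 → φ=6
RL: stance ticks = 5; W→S at t=17 → φ=3
RR: stance ticks = 5; W→S at t=5 → φ=15

duty=5 offsets: FL=1 FR=6 RL=3 RR=15


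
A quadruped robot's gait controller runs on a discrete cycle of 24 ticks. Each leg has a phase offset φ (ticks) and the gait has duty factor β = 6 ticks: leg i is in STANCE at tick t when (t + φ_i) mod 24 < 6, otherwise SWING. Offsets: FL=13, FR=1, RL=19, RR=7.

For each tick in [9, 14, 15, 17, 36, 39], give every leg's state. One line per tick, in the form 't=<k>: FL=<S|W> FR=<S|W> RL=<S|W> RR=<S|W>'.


t=9: phase=(22,10,4,16) vs β=6 → FL=W FR=W RL=S RR=W
t=14: phase=(3,15,9,21) vs β=6 → FL=S FR=W RL=W RR=W
t=15: phase=(4,16,10,22) vs β=6 → FL=S FR=W RL=W RR=W
t=17: phase=(6,18,12,0) vs β=6 → FL=W FR=W RL=W RR=S
t=36: phase=(1,13,7,19) vs β=6 → FL=S FR=W RL=W RR=W
t=39: phase=(4,16,10,22) vs β=6 → FL=S FR=W RL=W RR=W

t=9: FL=W FR=W RL=S RR=W
t=14: FL=S FR=W RL=W RR=W
t=15: FL=S FR=W RL=W RR=W
t=17: FL=W FR=W RL=W RR=S
t=36: FL=S FR=W RL=W RR=W
t=39: FL=S FR=W RL=W RR=W


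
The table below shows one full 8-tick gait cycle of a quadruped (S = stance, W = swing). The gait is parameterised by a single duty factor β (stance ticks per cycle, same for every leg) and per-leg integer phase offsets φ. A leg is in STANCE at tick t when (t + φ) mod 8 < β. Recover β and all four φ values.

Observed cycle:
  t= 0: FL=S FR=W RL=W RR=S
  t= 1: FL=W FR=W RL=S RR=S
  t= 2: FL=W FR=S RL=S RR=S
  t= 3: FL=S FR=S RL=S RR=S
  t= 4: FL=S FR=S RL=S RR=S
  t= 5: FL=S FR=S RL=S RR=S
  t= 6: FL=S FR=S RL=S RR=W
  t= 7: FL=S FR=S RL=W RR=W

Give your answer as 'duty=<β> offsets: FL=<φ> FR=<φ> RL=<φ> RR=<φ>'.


duty β = stance ticks per leg = 6
FL: stance ticks = 6; W→S at t=3 → φ=5
FR: stance ticks = 6; W→S at t=2 → φ=6
RL: stance ticks = 6; W→S at t=1 → φ=7
RR: stance ticks = 6; W→S at t=0 → φ=0

duty=6 offsets: FL=5 FR=6 RL=7 RR=0


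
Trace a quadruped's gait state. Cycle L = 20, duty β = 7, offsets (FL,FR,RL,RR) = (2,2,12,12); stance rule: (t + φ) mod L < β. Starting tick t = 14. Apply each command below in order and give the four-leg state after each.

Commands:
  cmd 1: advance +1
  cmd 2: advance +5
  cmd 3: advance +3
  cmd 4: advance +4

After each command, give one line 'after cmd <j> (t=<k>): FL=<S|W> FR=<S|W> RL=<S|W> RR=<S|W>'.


after cmd 1 (t=15): FL=W FR=W RL=W RR=W
after cmd 2 (t=20): FL=S FR=S RL=W RR=W
after cmd 3 (t=23): FL=S FR=S RL=W RR=W
after cmd 4 (t=27): FL=W FR=W RL=W RR=W

start t=14: FL=W FR=W RL=S RR=S
cmd 1: advance +1 → t=15, phase=(17,17,7,7) → FL=W FR=W RL=W RR=W
cmd 2: advance +5 → t=20, phase=(2,2,12,12) → FL=S FR=S RL=W RR=W
cmd 3: advance +3 → t=23, phase=(5,5,15,15) → FL=S FR=S RL=W RR=W
cmd 4: advance +4 → t=27, phase=(9,9,19,19) → FL=W FR=W RL=W RR=W


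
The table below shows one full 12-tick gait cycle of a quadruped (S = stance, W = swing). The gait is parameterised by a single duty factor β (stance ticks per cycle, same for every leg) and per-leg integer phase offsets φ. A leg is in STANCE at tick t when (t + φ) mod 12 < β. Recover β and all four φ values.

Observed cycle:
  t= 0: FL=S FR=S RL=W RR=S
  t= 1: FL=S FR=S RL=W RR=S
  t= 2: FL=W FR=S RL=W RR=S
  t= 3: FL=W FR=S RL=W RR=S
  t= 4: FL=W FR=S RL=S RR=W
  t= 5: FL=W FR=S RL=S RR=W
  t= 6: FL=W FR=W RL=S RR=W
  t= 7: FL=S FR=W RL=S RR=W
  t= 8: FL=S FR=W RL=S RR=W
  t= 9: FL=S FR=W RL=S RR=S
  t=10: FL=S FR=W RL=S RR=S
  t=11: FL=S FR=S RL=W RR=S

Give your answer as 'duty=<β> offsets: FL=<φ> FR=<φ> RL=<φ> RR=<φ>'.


duty=7 offsets: FL=5 FR=1 RL=8 RR=3

duty β = stance ticks per leg = 7
FL: stance ticks = 7; W→S at t=7 → φ=5
FR: stance ticks = 7; W→S at t=11 → φ=1
RL: stance ticks = 7; W→S at t=4 → φ=8
RR: stance ticks = 7; W→S at t=9 → φ=3


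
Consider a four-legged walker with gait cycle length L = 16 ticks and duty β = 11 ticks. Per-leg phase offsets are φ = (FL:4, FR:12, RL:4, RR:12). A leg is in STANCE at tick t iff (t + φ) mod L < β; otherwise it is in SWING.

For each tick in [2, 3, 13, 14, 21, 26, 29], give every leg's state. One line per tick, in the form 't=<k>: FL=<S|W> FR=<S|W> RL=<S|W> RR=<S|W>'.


t=2: FL=S FR=W RL=S RR=W
t=3: FL=S FR=W RL=S RR=W
t=13: FL=S FR=S RL=S RR=S
t=14: FL=S FR=S RL=S RR=S
t=21: FL=S FR=S RL=S RR=S
t=26: FL=W FR=S RL=W RR=S
t=29: FL=S FR=S RL=S RR=S

t=2: phase=(6,14,6,14) vs β=11 → FL=S FR=W RL=S RR=W
t=3: phase=(7,15,7,15) vs β=11 → FL=S FR=W RL=S RR=W
t=13: phase=(1,9,1,9) vs β=11 → FL=S FR=S RL=S RR=S
t=14: phase=(2,10,2,10) vs β=11 → FL=S FR=S RL=S RR=S
t=21: phase=(9,1,9,1) vs β=11 → FL=S FR=S RL=S RR=S
t=26: phase=(14,6,14,6) vs β=11 → FL=W FR=S RL=W RR=S
t=29: phase=(1,9,1,9) vs β=11 → FL=S FR=S RL=S RR=S


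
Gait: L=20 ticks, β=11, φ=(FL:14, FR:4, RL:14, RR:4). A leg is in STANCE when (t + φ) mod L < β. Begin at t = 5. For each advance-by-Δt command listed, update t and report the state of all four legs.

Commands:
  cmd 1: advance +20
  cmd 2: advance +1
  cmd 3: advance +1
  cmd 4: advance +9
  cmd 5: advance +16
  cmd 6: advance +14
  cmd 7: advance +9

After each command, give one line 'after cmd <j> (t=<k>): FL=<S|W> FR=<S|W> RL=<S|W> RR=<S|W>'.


start t=5: FL=W FR=S RL=W RR=S
cmd 1: advance +20 → t=25, phase=(19,9,19,9) → FL=W FR=S RL=W RR=S
cmd 2: advance +1 → t=26, phase=(0,10,0,10) → FL=S FR=S RL=S RR=S
cmd 3: advance +1 → t=27, phase=(1,11,1,11) → FL=S FR=W RL=S RR=W
cmd 4: advance +9 → t=36, phase=(10,0,10,0) → FL=S FR=S RL=S RR=S
cmd 5: advance +16 → t=52, phase=(6,16,6,16) → FL=S FR=W RL=S RR=W
cmd 6: advance +14 → t=66, phase=(0,10,0,10) → FL=S FR=S RL=S RR=S
cmd 7: advance +9 → t=75, phase=(9,19,9,19) → FL=S FR=W RL=S RR=W

after cmd 1 (t=25): FL=W FR=S RL=W RR=S
after cmd 2 (t=26): FL=S FR=S RL=S RR=S
after cmd 3 (t=27): FL=S FR=W RL=S RR=W
after cmd 4 (t=36): FL=S FR=S RL=S RR=S
after cmd 5 (t=52): FL=S FR=W RL=S RR=W
after cmd 6 (t=66): FL=S FR=S RL=S RR=S
after cmd 7 (t=75): FL=S FR=W RL=S RR=W


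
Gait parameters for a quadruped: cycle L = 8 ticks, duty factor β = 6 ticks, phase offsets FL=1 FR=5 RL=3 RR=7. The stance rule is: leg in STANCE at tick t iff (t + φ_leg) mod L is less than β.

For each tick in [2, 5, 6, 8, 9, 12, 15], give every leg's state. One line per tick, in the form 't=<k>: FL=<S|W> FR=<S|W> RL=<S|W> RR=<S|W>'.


t=2: phase=(3,7,5,1) vs β=6 → FL=S FR=W RL=S RR=S
t=5: phase=(6,2,0,4) vs β=6 → FL=W FR=S RL=S RR=S
t=6: phase=(7,3,1,5) vs β=6 → FL=W FR=S RL=S RR=S
t=8: phase=(1,5,3,7) vs β=6 → FL=S FR=S RL=S RR=W
t=9: phase=(2,6,4,0) vs β=6 → FL=S FR=W RL=S RR=S
t=12: phase=(5,1,7,3) vs β=6 → FL=S FR=S RL=W RR=S
t=15: phase=(0,4,2,6) vs β=6 → FL=S FR=S RL=S RR=W

t=2: FL=S FR=W RL=S RR=S
t=5: FL=W FR=S RL=S RR=S
t=6: FL=W FR=S RL=S RR=S
t=8: FL=S FR=S RL=S RR=W
t=9: FL=S FR=W RL=S RR=S
t=12: FL=S FR=S RL=W RR=S
t=15: FL=S FR=S RL=S RR=W


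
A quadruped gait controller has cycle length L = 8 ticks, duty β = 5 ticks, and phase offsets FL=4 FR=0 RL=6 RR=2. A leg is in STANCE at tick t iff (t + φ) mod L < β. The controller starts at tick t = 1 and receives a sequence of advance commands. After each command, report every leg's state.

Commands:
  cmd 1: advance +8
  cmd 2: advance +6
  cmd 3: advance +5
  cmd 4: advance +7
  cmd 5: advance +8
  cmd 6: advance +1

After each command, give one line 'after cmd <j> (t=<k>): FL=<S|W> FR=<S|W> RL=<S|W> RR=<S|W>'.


after cmd 1 (t=9): FL=W FR=S RL=W RR=S
after cmd 2 (t=15): FL=S FR=W RL=W RR=S
after cmd 3 (t=20): FL=S FR=S RL=S RR=W
after cmd 4 (t=27): FL=W FR=S RL=S RR=W
after cmd 5 (t=35): FL=W FR=S RL=S RR=W
after cmd 6 (t=36): FL=S FR=S RL=S RR=W

start t=1: FL=W FR=S RL=W RR=S
cmd 1: advance +8 → t=9, phase=(5,1,7,3) → FL=W FR=S RL=W RR=S
cmd 2: advance +6 → t=15, phase=(3,7,5,1) → FL=S FR=W RL=W RR=S
cmd 3: advance +5 → t=20, phase=(0,4,2,6) → FL=S FR=S RL=S RR=W
cmd 4: advance +7 → t=27, phase=(7,3,1,5) → FL=W FR=S RL=S RR=W
cmd 5: advance +8 → t=35, phase=(7,3,1,5) → FL=W FR=S RL=S RR=W
cmd 6: advance +1 → t=36, phase=(0,4,2,6) → FL=S FR=S RL=S RR=W


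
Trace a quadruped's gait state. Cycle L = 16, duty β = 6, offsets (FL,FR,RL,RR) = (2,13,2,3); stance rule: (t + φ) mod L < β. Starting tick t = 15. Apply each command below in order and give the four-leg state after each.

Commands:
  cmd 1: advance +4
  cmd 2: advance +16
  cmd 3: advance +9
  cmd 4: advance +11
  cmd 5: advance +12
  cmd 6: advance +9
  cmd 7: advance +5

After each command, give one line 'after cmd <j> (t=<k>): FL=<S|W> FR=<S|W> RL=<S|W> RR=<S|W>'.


after cmd 1 (t=19): FL=S FR=S RL=S RR=W
after cmd 2 (t=35): FL=S FR=S RL=S RR=W
after cmd 3 (t=44): FL=W FR=W RL=W RR=W
after cmd 4 (t=55): FL=W FR=S RL=W RR=W
after cmd 5 (t=67): FL=S FR=S RL=S RR=W
after cmd 6 (t=76): FL=W FR=W RL=W RR=W
after cmd 7 (t=81): FL=S FR=W RL=S RR=S

start t=15: FL=S FR=W RL=S RR=S
cmd 1: advance +4 → t=19, phase=(5,0,5,6) → FL=S FR=S RL=S RR=W
cmd 2: advance +16 → t=35, phase=(5,0,5,6) → FL=S FR=S RL=S RR=W
cmd 3: advance +9 → t=44, phase=(14,9,14,15) → FL=W FR=W RL=W RR=W
cmd 4: advance +11 → t=55, phase=(9,4,9,10) → FL=W FR=S RL=W RR=W
cmd 5: advance +12 → t=67, phase=(5,0,5,6) → FL=S FR=S RL=S RR=W
cmd 6: advance +9 → t=76, phase=(14,9,14,15) → FL=W FR=W RL=W RR=W
cmd 7: advance +5 → t=81, phase=(3,14,3,4) → FL=S FR=W RL=S RR=S


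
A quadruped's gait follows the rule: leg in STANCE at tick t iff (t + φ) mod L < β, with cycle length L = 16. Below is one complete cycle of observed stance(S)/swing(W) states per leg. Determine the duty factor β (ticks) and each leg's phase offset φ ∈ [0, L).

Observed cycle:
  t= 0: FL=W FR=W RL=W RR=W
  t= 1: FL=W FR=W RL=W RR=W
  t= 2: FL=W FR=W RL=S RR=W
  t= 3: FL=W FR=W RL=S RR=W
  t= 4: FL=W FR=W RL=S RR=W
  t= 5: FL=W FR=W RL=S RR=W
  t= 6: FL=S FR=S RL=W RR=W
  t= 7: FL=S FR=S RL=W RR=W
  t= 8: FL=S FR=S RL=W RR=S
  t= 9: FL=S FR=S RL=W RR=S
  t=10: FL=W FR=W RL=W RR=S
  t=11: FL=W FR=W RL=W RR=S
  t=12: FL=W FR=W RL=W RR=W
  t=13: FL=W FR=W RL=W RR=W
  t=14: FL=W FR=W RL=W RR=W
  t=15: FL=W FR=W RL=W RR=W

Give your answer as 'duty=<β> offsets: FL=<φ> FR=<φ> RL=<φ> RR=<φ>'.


duty=4 offsets: FL=10 FR=10 RL=14 RR=8

duty β = stance ticks per leg = 4
FL: stance ticks = 4; W→S at t=6 → φ=10
FR: stance ticks = 4; W→S at t=6 → φ=10
RL: stance ticks = 4; W→S at t=2 → φ=14
RR: stance ticks = 4; W→S at t=8 → φ=8
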